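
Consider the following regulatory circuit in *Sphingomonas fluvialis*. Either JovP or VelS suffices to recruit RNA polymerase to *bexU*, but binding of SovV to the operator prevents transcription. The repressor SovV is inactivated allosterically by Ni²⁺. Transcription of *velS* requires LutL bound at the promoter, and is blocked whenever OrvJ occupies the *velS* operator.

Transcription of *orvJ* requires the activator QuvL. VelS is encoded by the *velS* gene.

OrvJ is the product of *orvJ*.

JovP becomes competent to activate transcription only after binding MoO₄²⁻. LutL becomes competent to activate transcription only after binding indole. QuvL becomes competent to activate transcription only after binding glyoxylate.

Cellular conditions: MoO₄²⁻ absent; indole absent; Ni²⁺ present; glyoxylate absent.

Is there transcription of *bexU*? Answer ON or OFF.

OFF

MoO₄²⁻ is absent, so JovP is inactive.
Glyoxylate is absent, so QuvL is inactive.
Required activator QuvL is absent, so *orvJ* is not transcribed.
So OrvJ is not produced.
Indole is absent, so LutL is inactive.
Required activator LutL is absent, so *velS* is not transcribed.
So VelS is not produced.
Ni²⁺ is present, so SovV is inactive.
No activator is available at the *bexU* promoter, so *bexU* is not transcribed.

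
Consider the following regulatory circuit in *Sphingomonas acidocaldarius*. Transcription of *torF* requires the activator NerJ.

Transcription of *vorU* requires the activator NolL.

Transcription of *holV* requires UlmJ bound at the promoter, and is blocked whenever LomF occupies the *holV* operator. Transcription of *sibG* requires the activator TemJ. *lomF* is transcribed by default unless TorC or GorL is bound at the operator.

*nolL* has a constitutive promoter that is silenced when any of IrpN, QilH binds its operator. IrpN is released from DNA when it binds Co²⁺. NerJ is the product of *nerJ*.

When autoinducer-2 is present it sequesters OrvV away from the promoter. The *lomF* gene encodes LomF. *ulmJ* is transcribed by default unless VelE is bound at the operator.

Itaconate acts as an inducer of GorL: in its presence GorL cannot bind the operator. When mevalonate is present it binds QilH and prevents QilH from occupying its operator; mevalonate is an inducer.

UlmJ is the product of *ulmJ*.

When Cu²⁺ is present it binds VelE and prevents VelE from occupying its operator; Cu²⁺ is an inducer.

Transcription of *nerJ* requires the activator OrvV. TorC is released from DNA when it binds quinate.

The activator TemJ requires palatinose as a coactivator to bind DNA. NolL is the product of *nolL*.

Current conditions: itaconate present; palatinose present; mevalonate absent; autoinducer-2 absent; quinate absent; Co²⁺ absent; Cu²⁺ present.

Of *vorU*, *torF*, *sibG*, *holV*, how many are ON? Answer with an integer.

3

Co²⁺ is absent, so IrpN is active.
Mevalonate is absent, so QilH is active.
With repressor IrpN bound, *nolL* is not transcribed.
So NolL is not produced.
Required activator NolL is absent, so *vorU* is not transcribed.
→ *vorU* is OFF.
Autoinducer-2 is absent, so OrvV is active.
No repressor is bound and OrvV is active, so *nerJ* is transcribed.
So NerJ is produced and active.
No repressor is bound and NerJ is active, so *torF* is transcribed.
→ *torF* is ON.
Palatinose is present, so TemJ is active.
No repressor is bound and TemJ is active, so *sibG* is transcribed.
→ *sibG* is ON.
Cu²⁺ is present, so VelE is inactive.
With no repressor bound, *ulmJ* is transcribed.
So UlmJ is produced and active.
Quinate is absent, so TorC is active.
Itaconate is present, so GorL is inactive.
With repressor TorC bound, *lomF* is not transcribed.
So LomF is not produced.
No repressor is bound and UlmJ is active, so *holV* is transcribed.
→ *holV* is ON.
3 of the 4 genes are transcribed.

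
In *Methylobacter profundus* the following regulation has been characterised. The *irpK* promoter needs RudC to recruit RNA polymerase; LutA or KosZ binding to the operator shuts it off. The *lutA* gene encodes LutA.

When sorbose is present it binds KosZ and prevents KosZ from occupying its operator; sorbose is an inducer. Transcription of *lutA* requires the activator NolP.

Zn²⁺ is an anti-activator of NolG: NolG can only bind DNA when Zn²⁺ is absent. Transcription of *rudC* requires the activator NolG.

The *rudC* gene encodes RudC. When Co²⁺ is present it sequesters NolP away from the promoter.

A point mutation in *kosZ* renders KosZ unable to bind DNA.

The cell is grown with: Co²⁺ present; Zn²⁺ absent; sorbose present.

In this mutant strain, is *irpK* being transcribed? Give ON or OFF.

ON

Co²⁺ is present, so NolP is inactive.
Required activator NolP is absent, so *lutA* is not transcribed.
So LutA is not produced.
KosZ is non-functional in this strain, so it has no effect.
Zn²⁺ is absent, so NolG is active.
No repressor is bound and NolG is active, so *rudC* is transcribed.
So RudC is produced and active.
No repressor is bound and RudC is active, so *irpK* is transcribed.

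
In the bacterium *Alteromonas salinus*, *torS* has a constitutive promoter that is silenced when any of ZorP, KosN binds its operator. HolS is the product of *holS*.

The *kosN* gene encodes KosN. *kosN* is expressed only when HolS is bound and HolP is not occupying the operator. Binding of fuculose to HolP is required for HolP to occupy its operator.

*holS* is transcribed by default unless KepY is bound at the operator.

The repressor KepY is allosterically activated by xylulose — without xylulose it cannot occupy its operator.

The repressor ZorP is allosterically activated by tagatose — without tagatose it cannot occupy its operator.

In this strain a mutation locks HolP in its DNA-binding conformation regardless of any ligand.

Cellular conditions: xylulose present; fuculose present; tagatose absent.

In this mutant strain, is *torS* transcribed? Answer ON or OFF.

Tagatose is absent, so ZorP is inactive.
HolP is constitutively active in this strain.
Xylulose is present, so KepY is active.
With repressor KepY bound, *holS* is not transcribed.
So HolS is not produced.
With repressor HolP bound, *kosN* is not transcribed.
So KosN is not produced.
With no repressor bound, *torS* is transcribed.

ON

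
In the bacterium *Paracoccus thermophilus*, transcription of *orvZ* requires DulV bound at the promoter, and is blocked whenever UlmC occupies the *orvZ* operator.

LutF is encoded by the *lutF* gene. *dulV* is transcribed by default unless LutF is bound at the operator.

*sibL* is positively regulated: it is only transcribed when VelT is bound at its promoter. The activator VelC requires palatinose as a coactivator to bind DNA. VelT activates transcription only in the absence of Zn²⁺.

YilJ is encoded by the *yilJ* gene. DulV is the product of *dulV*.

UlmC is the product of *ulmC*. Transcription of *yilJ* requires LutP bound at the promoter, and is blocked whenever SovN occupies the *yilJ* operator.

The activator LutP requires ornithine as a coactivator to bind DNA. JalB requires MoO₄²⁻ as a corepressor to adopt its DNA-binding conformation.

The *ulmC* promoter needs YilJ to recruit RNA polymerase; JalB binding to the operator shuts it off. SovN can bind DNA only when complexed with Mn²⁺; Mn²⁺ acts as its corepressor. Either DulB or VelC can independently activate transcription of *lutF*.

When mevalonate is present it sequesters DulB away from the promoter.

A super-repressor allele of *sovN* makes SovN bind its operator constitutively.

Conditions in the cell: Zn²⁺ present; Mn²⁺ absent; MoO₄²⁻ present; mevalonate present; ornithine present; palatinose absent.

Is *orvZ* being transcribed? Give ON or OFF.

MoO₄²⁻ is present, so JalB is active.
SovN is constitutively active in this strain.
Ornithine is present, so LutP is active.
With repressor SovN bound, *yilJ* is not transcribed.
So YilJ is not produced.
With repressor JalB bound, *ulmC* is not transcribed.
So UlmC is not produced.
Mevalonate is present, so DulB is inactive.
Palatinose is absent, so VelC is inactive.
No activator is available at the *lutF* promoter, so *lutF* is not transcribed.
So LutF is not produced.
With no repressor bound, *dulV* is transcribed.
So DulV is produced and active.
No repressor is bound and DulV is active, so *orvZ* is transcribed.

ON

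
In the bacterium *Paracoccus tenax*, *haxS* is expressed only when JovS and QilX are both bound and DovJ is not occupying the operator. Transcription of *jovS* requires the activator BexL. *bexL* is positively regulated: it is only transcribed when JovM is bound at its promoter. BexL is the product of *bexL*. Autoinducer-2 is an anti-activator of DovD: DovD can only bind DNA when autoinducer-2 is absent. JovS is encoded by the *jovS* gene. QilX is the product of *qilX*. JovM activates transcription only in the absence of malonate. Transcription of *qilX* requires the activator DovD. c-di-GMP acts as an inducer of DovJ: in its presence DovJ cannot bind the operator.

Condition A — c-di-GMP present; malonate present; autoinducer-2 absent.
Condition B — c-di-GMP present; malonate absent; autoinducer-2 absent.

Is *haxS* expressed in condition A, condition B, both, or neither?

Condition A:
c-di-GMP is present, so DovJ is inactive.
Malonate is present, so JovM is inactive.
Required activator JovM is absent, so *bexL* is not transcribed.
So BexL is not produced.
Required activator BexL is absent, so *jovS* is not transcribed.
So JovS is not produced.
Autoinducer-2 is absent, so DovD is active.
No repressor is bound and DovD is active, so *qilX* is transcribed.
So QilX is produced and active.
Required activator JovS is absent, so *haxS* is not transcribed.
→ *haxS* is OFF in A.
Condition B:
c-di-GMP is present, so DovJ is inactive.
Malonate is absent, so JovM is active.
No repressor is bound and JovM is active, so *bexL* is transcribed.
So BexL is produced and active.
No repressor is bound and BexL is active, so *jovS* is transcribed.
So JovS is produced and active.
Autoinducer-2 is absent, so DovD is active.
No repressor is bound and DovD is active, so *qilX* is transcribed.
So QilX is produced and active.
No repressor is bound and JovS and QilX are active, so *haxS* is transcribed.
→ *haxS* is ON in B.

B only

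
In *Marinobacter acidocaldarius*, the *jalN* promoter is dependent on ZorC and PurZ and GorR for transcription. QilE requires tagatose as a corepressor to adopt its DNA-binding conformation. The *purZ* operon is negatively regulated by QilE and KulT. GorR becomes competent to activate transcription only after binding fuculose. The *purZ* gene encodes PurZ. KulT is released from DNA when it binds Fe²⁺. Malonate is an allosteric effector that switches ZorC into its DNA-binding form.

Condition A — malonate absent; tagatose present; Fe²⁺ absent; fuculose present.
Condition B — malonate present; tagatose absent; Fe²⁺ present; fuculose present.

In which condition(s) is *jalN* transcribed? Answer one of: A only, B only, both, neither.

B only

Condition A:
Malonate is absent, so ZorC is inactive.
Tagatose is present, so QilE is active.
Fe²⁺ is absent, so KulT is active.
With repressor QilE bound, *purZ* is not transcribed.
So PurZ is not produced.
Fuculose is present, so GorR is active.
Required activator ZorC is absent, so *jalN* is not transcribed.
→ *jalN* is OFF in A.
Condition B:
Malonate is present, so ZorC is active.
Tagatose is absent, so QilE is inactive.
Fe²⁺ is present, so KulT is inactive.
With no repressor bound, *purZ* is transcribed.
So PurZ is produced and active.
Fuculose is present, so GorR is active.
No repressor is bound and ZorC and PurZ and GorR are active, so *jalN* is transcribed.
→ *jalN* is ON in B.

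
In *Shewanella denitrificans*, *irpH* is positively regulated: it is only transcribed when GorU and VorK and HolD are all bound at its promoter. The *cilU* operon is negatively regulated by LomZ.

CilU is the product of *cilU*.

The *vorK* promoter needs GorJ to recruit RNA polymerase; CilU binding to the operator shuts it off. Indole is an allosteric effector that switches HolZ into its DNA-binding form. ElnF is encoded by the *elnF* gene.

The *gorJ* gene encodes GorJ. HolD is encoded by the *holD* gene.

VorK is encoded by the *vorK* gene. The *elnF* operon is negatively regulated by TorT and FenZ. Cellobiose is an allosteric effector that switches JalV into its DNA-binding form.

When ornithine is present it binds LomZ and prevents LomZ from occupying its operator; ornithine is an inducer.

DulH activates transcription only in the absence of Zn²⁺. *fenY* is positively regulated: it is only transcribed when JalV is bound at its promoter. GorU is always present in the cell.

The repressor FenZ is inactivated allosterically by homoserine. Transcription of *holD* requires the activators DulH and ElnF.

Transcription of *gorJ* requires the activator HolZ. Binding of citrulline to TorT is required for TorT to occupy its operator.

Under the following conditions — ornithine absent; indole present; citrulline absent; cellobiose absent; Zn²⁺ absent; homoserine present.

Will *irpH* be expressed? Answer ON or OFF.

GorU is produced constitutively and is active.
Indole is present, so HolZ is active.
No repressor is bound and HolZ is active, so *gorJ* is transcribed.
So GorJ is produced and active.
Ornithine is absent, so LomZ is active.
With repressor LomZ bound, *cilU* is not transcribed.
So CilU is not produced.
No repressor is bound and GorJ is active, so *vorK* is transcribed.
So VorK is produced and active.
Zn²⁺ is absent, so DulH is active.
Citrulline is absent, so TorT is inactive.
Homoserine is present, so FenZ is inactive.
With no repressor bound, *elnF* is transcribed.
So ElnF is produced and active.
No repressor is bound and DulH and ElnF are active, so *holD* is transcribed.
So HolD is produced and active.
No repressor is bound and GorU and VorK and HolD are active, so *irpH* is transcribed.

ON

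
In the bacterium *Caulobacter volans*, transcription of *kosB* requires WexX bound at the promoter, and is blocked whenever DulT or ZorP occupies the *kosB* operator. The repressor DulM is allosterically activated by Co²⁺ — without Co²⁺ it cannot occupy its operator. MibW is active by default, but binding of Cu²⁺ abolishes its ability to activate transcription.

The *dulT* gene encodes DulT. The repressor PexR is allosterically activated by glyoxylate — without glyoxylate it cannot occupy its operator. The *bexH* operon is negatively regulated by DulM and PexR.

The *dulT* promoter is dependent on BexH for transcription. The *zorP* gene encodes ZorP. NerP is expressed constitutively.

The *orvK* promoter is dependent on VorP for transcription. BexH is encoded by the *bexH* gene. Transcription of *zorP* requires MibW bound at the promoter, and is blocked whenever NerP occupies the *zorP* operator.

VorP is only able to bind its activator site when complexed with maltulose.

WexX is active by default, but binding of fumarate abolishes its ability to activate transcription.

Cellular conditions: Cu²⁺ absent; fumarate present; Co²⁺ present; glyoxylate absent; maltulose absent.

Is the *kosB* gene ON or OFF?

OFF

Co²⁺ is present, so DulM is active.
Glyoxylate is absent, so PexR is inactive.
With repressor DulM bound, *bexH* is not transcribed.
So BexH is not produced.
Required activator BexH is absent, so *dulT* is not transcribed.
So DulT is not produced.
NerP is produced constitutively and is active.
Cu²⁺ is absent, so MibW is active.
With repressor NerP bound, *zorP* is not transcribed.
So ZorP is not produced.
Fumarate is present, so WexX is inactive.
Required activator WexX is absent, so *kosB* is not transcribed.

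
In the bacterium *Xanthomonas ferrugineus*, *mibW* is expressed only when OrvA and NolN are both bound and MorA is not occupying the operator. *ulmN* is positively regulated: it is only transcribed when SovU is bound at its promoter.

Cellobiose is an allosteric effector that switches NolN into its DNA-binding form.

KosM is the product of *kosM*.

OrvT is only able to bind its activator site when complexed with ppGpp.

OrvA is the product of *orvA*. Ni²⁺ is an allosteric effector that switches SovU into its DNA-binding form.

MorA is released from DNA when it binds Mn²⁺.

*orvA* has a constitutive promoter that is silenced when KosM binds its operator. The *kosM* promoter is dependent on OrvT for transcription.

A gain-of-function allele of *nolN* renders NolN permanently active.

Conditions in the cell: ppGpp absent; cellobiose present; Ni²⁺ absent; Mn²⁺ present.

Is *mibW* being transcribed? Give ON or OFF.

ON

ppGpp is absent, so OrvT is inactive.
Required activator OrvT is absent, so *kosM* is not transcribed.
So KosM is not produced.
With no repressor bound, *orvA* is transcribed.
So OrvA is produced and active.
Mn²⁺ is present, so MorA is inactive.
NolN is constitutively active in this strain.
No repressor is bound and OrvA and NolN are active, so *mibW* is transcribed.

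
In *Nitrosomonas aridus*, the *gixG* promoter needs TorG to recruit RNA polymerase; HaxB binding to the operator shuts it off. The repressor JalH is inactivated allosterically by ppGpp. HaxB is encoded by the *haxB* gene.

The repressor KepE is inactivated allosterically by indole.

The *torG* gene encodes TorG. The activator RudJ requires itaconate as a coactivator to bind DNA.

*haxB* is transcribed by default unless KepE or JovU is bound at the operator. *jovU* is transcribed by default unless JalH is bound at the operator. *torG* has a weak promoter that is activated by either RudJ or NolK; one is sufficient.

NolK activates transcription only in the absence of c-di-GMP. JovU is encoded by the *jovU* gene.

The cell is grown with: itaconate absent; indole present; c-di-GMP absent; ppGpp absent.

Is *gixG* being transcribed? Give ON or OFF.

OFF

Indole is present, so KepE is inactive.
ppGpp is absent, so JalH is active.
With repressor JalH bound, *jovU* is not transcribed.
So JovU is not produced.
With no repressor bound, *haxB* is transcribed.
So HaxB is produced and active.
Itaconate is absent, so RudJ is inactive.
c-di-GMP is absent, so NolK is active.
Activator NolK is present, so *torG* is transcribed.
So TorG is produced and active.
With repressor HaxB bound, *gixG* is not transcribed.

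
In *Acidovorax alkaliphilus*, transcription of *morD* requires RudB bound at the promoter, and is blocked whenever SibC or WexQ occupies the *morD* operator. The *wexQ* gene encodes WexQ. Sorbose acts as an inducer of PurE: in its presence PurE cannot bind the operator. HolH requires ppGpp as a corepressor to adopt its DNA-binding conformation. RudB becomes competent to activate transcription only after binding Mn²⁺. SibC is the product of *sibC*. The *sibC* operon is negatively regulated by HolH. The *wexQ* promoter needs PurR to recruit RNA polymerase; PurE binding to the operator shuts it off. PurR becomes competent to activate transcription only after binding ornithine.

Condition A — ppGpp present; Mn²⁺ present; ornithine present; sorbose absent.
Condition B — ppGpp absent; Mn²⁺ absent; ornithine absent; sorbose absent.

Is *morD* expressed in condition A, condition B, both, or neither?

Condition A:
ppGpp is present, so HolH is active.
With repressor HolH bound, *sibC* is not transcribed.
So SibC is not produced.
Mn²⁺ is present, so RudB is active.
Ornithine is present, so PurR is active.
Sorbose is absent, so PurE is active.
With repressor PurE bound, *wexQ* is not transcribed.
So WexQ is not produced.
No repressor is bound and RudB is active, so *morD* is transcribed.
→ *morD* is ON in A.
Condition B:
ppGpp is absent, so HolH is inactive.
With no repressor bound, *sibC* is transcribed.
So SibC is produced and active.
Mn²⁺ is absent, so RudB is inactive.
Ornithine is absent, so PurR is inactive.
Sorbose is absent, so PurE is active.
With repressor PurE bound, *wexQ* is not transcribed.
So WexQ is not produced.
With repressor SibC bound, *morD* is not transcribed.
→ *morD* is OFF in B.

A only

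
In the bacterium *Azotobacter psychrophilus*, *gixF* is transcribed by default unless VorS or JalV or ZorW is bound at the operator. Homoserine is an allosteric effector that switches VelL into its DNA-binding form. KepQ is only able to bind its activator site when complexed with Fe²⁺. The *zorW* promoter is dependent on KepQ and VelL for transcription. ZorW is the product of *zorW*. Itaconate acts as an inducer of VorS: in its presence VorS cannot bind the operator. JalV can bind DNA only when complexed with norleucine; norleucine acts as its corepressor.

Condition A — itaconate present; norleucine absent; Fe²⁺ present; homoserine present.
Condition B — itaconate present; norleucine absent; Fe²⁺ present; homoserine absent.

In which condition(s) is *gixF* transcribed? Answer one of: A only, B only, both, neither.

B only

Condition A:
Itaconate is present, so VorS is inactive.
Norleucine is absent, so JalV is inactive.
Fe²⁺ is present, so KepQ is active.
Homoserine is present, so VelL is active.
No repressor is bound and KepQ and VelL are active, so *zorW* is transcribed.
So ZorW is produced and active.
With repressor ZorW bound, *gixF* is not transcribed.
→ *gixF* is OFF in A.
Condition B:
Itaconate is present, so VorS is inactive.
Norleucine is absent, so JalV is inactive.
Fe²⁺ is present, so KepQ is active.
Homoserine is absent, so VelL is inactive.
Required activator VelL is absent, so *zorW* is not transcribed.
So ZorW is not produced.
With no repressor bound, *gixF* is transcribed.
→ *gixF* is ON in B.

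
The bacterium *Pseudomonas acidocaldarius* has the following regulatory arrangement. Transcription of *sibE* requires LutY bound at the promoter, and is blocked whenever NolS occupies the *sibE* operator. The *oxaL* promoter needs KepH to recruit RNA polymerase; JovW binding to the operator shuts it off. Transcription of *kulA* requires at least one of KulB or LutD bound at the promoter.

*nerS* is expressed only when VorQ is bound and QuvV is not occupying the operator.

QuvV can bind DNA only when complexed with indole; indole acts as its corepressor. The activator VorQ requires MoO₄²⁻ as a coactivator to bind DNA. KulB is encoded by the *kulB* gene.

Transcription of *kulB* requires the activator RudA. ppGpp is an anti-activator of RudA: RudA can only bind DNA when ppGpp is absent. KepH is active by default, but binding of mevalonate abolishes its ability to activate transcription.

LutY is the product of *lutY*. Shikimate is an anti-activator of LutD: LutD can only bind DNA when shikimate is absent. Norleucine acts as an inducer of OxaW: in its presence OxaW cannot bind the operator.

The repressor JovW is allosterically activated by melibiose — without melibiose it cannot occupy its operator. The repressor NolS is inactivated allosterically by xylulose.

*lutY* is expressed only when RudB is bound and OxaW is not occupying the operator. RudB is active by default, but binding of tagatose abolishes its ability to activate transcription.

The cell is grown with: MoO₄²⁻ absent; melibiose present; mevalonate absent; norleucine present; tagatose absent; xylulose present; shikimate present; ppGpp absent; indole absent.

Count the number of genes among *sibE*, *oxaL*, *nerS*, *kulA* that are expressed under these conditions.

2

Tagatose is absent, so RudB is active.
Norleucine is present, so OxaW is inactive.
No repressor is bound and RudB is active, so *lutY* is transcribed.
So LutY is produced and active.
Xylulose is present, so NolS is inactive.
No repressor is bound and LutY is active, so *sibE* is transcribed.
→ *sibE* is ON.
Melibiose is present, so JovW is active.
Mevalonate is absent, so KepH is active.
With repressor JovW bound, *oxaL* is not transcribed.
→ *oxaL* is OFF.
Indole is absent, so QuvV is inactive.
MoO₄²⁻ is absent, so VorQ is inactive.
Required activator VorQ is absent, so *nerS* is not transcribed.
→ *nerS* is OFF.
ppGpp is absent, so RudA is active.
No repressor is bound and RudA is active, so *kulB* is transcribed.
So KulB is produced and active.
Shikimate is present, so LutD is inactive.
Activator KulB is present, so *kulA* is transcribed.
→ *kulA* is ON.
2 of the 4 genes are transcribed.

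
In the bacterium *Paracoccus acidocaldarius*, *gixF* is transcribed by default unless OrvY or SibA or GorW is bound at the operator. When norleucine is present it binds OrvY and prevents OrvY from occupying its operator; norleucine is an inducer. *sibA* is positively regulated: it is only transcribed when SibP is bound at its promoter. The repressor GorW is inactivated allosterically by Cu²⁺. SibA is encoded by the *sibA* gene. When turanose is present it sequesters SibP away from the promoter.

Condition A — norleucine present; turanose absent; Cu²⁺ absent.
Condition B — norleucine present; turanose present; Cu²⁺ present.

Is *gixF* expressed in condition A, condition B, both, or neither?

B only

Condition A:
Norleucine is present, so OrvY is inactive.
Turanose is absent, so SibP is active.
No repressor is bound and SibP is active, so *sibA* is transcribed.
So SibA is produced and active.
Cu²⁺ is absent, so GorW is active.
With repressor SibA bound, *gixF* is not transcribed.
→ *gixF* is OFF in A.
Condition B:
Norleucine is present, so OrvY is inactive.
Turanose is present, so SibP is inactive.
Required activator SibP is absent, so *sibA* is not transcribed.
So SibA is not produced.
Cu²⁺ is present, so GorW is inactive.
With no repressor bound, *gixF* is transcribed.
→ *gixF* is ON in B.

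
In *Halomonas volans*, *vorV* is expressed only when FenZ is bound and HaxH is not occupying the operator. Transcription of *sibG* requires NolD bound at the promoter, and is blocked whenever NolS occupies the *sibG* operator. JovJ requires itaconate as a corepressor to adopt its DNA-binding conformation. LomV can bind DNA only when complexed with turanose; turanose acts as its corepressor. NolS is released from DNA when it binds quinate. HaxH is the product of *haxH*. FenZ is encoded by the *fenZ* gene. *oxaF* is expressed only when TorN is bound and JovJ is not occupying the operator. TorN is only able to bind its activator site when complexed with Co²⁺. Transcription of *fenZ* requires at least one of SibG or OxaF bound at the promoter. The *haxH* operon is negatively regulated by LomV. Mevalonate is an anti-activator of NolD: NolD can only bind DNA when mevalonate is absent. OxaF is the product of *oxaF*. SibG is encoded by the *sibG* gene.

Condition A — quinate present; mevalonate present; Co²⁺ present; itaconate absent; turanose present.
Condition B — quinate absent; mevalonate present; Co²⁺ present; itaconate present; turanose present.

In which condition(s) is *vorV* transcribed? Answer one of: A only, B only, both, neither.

Condition A:
Quinate is present, so NolS is inactive.
Mevalonate is present, so NolD is inactive.
Required activator NolD is absent, so *sibG* is not transcribed.
So SibG is not produced.
Co²⁺ is present, so TorN is active.
Itaconate is absent, so JovJ is inactive.
No repressor is bound and TorN is active, so *oxaF* is transcribed.
So OxaF is produced and active.
Activator OxaF is present, so *fenZ* is transcribed.
So FenZ is produced and active.
Turanose is present, so LomV is active.
With repressor LomV bound, *haxH* is not transcribed.
So HaxH is not produced.
No repressor is bound and FenZ is active, so *vorV* is transcribed.
→ *vorV* is ON in A.
Condition B:
Quinate is absent, so NolS is active.
Mevalonate is present, so NolD is inactive.
With repressor NolS bound, *sibG* is not transcribed.
So SibG is not produced.
Co²⁺ is present, so TorN is active.
Itaconate is present, so JovJ is active.
With repressor JovJ bound, *oxaF* is not transcribed.
So OxaF is not produced.
No activator is available at the *fenZ* promoter, so *fenZ* is not transcribed.
So FenZ is not produced.
Turanose is present, so LomV is active.
With repressor LomV bound, *haxH* is not transcribed.
So HaxH is not produced.
Required activator FenZ is absent, so *vorV* is not transcribed.
→ *vorV* is OFF in B.

A only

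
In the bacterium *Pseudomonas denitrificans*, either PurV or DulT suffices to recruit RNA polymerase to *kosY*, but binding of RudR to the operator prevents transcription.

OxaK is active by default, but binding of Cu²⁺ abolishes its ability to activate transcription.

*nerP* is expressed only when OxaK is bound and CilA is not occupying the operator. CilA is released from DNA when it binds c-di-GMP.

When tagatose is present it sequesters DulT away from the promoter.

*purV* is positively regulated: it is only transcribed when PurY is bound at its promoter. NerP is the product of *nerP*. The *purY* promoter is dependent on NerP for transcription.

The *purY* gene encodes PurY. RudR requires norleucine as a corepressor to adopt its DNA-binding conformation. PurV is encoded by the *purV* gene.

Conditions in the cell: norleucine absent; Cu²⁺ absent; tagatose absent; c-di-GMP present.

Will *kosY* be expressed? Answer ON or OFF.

ON

c-di-GMP is present, so CilA is inactive.
Cu²⁺ is absent, so OxaK is active.
No repressor is bound and OxaK is active, so *nerP* is transcribed.
So NerP is produced and active.
No repressor is bound and NerP is active, so *purY* is transcribed.
So PurY is produced and active.
No repressor is bound and PurY is active, so *purV* is transcribed.
So PurV is produced and active.
Tagatose is absent, so DulT is active.
Norleucine is absent, so RudR is inactive.
Activator PurV is present, so *kosY* is transcribed.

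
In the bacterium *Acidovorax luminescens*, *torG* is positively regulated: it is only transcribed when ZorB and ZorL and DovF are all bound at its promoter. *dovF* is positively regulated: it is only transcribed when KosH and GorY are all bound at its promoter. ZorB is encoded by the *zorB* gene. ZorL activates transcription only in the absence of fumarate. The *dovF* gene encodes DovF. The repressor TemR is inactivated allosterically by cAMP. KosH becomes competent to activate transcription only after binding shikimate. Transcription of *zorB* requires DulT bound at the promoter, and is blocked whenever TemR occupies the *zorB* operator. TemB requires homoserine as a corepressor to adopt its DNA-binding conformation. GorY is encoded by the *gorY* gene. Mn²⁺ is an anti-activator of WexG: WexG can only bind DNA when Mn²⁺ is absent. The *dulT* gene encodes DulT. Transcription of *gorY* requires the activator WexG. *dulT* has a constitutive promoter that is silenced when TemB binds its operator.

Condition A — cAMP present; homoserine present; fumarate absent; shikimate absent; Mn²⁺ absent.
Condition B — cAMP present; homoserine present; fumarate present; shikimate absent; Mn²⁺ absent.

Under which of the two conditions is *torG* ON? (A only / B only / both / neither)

neither

Condition A:
cAMP is present, so TemR is inactive.
Homoserine is present, so TemB is active.
With repressor TemB bound, *dulT* is not transcribed.
So DulT is not produced.
Required activator DulT is absent, so *zorB* is not transcribed.
So ZorB is not produced.
Fumarate is absent, so ZorL is active.
Shikimate is absent, so KosH is inactive.
Mn²⁺ is absent, so WexG is active.
No repressor is bound and WexG is active, so *gorY* is transcribed.
So GorY is produced and active.
Required activator KosH is absent, so *dovF* is not transcribed.
So DovF is not produced.
Required activator ZorB is absent, so *torG* is not transcribed.
→ *torG* is OFF in A.
Condition B:
cAMP is present, so TemR is inactive.
Homoserine is present, so TemB is active.
With repressor TemB bound, *dulT* is not transcribed.
So DulT is not produced.
Required activator DulT is absent, so *zorB* is not transcribed.
So ZorB is not produced.
Fumarate is present, so ZorL is inactive.
Shikimate is absent, so KosH is inactive.
Mn²⁺ is absent, so WexG is active.
No repressor is bound and WexG is active, so *gorY* is transcribed.
So GorY is produced and active.
Required activator KosH is absent, so *dovF* is not transcribed.
So DovF is not produced.
Required activator ZorB is absent, so *torG* is not transcribed.
→ *torG* is OFF in B.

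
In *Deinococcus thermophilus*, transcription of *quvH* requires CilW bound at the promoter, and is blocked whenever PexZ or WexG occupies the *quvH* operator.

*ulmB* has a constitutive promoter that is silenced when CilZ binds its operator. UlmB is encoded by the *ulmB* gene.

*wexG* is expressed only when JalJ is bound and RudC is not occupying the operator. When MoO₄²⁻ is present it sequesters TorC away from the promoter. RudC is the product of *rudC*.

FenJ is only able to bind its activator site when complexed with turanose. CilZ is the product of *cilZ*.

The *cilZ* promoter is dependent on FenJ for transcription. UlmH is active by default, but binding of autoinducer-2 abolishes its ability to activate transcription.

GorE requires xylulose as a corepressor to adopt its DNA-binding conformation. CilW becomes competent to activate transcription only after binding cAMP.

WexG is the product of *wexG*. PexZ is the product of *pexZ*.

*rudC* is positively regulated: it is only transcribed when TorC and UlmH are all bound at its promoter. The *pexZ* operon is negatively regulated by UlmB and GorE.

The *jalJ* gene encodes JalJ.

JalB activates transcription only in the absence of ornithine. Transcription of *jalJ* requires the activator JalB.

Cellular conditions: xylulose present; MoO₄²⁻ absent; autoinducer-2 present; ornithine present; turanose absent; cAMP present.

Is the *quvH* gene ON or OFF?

Turanose is absent, so FenJ is inactive.
Required activator FenJ is absent, so *cilZ* is not transcribed.
So CilZ is not produced.
With no repressor bound, *ulmB* is transcribed.
So UlmB is produced and active.
Xylulose is present, so GorE is active.
With repressor UlmB bound, *pexZ* is not transcribed.
So PexZ is not produced.
cAMP is present, so CilW is active.
MoO₄²⁻ is absent, so TorC is active.
Autoinducer-2 is present, so UlmH is inactive.
Required activator UlmH is absent, so *rudC* is not transcribed.
So RudC is not produced.
Ornithine is present, so JalB is inactive.
Required activator JalB is absent, so *jalJ* is not transcribed.
So JalJ is not produced.
Required activator JalJ is absent, so *wexG* is not transcribed.
So WexG is not produced.
No repressor is bound and CilW is active, so *quvH* is transcribed.

ON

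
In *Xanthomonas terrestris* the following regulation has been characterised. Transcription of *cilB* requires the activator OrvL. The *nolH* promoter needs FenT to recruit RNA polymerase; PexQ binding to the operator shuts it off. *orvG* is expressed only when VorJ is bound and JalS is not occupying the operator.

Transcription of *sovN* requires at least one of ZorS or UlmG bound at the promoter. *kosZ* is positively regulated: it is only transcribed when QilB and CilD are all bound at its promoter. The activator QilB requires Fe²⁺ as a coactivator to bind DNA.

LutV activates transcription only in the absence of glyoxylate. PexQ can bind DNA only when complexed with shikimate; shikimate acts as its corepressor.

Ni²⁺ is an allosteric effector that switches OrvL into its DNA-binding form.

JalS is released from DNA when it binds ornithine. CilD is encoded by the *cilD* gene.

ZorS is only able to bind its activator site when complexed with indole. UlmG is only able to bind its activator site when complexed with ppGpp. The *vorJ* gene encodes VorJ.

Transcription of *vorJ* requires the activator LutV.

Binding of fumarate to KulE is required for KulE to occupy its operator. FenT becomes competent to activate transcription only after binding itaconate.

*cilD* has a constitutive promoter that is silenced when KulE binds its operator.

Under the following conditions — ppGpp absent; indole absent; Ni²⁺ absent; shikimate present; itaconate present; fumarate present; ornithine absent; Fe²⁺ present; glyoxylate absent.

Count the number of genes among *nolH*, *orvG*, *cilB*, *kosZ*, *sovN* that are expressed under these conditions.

Itaconate is present, so FenT is active.
Shikimate is present, so PexQ is active.
With repressor PexQ bound, *nolH* is not transcribed.
→ *nolH* is OFF.
Ornithine is absent, so JalS is active.
Glyoxylate is absent, so LutV is active.
No repressor is bound and LutV is active, so *vorJ* is transcribed.
So VorJ is produced and active.
With repressor JalS bound, *orvG* is not transcribed.
→ *orvG* is OFF.
Ni²⁺ is absent, so OrvL is inactive.
Required activator OrvL is absent, so *cilB* is not transcribed.
→ *cilB* is OFF.
Fe²⁺ is present, so QilB is active.
Fumarate is present, so KulE is active.
With repressor KulE bound, *cilD* is not transcribed.
So CilD is not produced.
Required activator CilD is absent, so *kosZ* is not transcribed.
→ *kosZ* is OFF.
Indole is absent, so ZorS is inactive.
ppGpp is absent, so UlmG is inactive.
No activator is available at the *sovN* promoter, so *sovN* is not transcribed.
→ *sovN* is OFF.
0 of the 5 genes are transcribed.

0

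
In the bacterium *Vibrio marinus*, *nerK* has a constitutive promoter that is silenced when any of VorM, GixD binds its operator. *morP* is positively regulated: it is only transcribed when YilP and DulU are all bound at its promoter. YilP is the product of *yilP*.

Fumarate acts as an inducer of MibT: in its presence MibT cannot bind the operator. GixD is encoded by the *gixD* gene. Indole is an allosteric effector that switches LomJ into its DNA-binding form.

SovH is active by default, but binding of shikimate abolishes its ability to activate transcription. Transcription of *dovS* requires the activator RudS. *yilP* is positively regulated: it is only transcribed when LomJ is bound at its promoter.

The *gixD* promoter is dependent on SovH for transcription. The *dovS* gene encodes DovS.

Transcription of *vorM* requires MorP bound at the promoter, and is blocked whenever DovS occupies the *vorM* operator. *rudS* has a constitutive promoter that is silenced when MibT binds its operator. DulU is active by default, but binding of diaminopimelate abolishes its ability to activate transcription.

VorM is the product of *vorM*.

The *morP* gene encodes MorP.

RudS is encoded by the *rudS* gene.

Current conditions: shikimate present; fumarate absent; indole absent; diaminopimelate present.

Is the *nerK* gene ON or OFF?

ON

Fumarate is absent, so MibT is active.
With repressor MibT bound, *rudS* is not transcribed.
So RudS is not produced.
Required activator RudS is absent, so *dovS* is not transcribed.
So DovS is not produced.
Indole is absent, so LomJ is inactive.
Required activator LomJ is absent, so *yilP* is not transcribed.
So YilP is not produced.
Diaminopimelate is present, so DulU is inactive.
Required activator YilP is absent, so *morP* is not transcribed.
So MorP is not produced.
Required activator MorP is absent, so *vorM* is not transcribed.
So VorM is not produced.
Shikimate is present, so SovH is inactive.
Required activator SovH is absent, so *gixD* is not transcribed.
So GixD is not produced.
With no repressor bound, *nerK* is transcribed.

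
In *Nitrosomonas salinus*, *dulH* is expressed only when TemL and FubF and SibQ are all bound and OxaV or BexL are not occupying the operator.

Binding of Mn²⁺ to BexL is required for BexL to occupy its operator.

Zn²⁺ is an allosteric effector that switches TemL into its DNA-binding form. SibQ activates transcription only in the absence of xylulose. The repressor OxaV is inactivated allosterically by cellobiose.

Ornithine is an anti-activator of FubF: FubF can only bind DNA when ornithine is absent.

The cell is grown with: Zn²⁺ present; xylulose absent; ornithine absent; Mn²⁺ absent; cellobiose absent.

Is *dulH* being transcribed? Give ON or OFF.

OFF

Cellobiose is absent, so OxaV is active.
Zn²⁺ is present, so TemL is active.
Ornithine is absent, so FubF is active.
Xylulose is absent, so SibQ is active.
Mn²⁺ is absent, so BexL is inactive.
With repressor OxaV bound, *dulH* is not transcribed.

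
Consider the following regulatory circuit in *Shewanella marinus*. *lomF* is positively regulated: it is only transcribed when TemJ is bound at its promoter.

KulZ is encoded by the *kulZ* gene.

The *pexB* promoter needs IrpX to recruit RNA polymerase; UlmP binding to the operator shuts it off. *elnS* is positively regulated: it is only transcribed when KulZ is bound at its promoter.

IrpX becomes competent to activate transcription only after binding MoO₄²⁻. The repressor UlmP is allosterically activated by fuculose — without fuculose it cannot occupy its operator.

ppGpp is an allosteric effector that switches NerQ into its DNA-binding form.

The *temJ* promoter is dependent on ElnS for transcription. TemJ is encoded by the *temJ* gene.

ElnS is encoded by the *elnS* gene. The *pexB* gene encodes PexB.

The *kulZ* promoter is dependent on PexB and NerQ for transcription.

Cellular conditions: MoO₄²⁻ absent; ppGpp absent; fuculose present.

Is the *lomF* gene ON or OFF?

OFF

MoO₄²⁻ is absent, so IrpX is inactive.
Fuculose is present, so UlmP is active.
With repressor UlmP bound, *pexB* is not transcribed.
So PexB is not produced.
ppGpp is absent, so NerQ is inactive.
Required activator PexB is absent, so *kulZ* is not transcribed.
So KulZ is not produced.
Required activator KulZ is absent, so *elnS* is not transcribed.
So ElnS is not produced.
Required activator ElnS is absent, so *temJ* is not transcribed.
So TemJ is not produced.
Required activator TemJ is absent, so *lomF* is not transcribed.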